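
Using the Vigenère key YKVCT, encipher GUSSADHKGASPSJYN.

EENUTBRFITQZNLRL

Repeat the key across the message: YKVCTYKVCTYKVCTY
G(6)+Y(24): 30≡4 → E
U(20)+K(10): 30≡4 → E
S(18)+V(21): 39≡13 → N
S(18)+C(2): 20 → U
A(0)+T(19): 19 → T
D(3)+Y(24): 27≡1 → B
H(7)+K(10): 17 → R
K(10)+V(21): 31≡5 → F
G(6)+C(2): 8 → I
A(0)+T(19): 19 → T
S(18)+Y(24): 42≡16 → Q
P(15)+K(10): 25 → Z
S(18)+V(21): 39≡13 → N
J(9)+C(2): 11 → L
Y(24)+T(19): 43≡17 → R
N(13)+Y(24): 37≡11 → L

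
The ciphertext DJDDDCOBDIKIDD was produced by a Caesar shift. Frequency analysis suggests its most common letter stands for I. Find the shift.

21

The most frequent ciphertext letter is D (appears 7 times).
D is position 3; I is position 8.
Shift = -5≡21.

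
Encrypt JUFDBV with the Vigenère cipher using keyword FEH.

Repeat the key across the message: FEHFEH
J(9)+F(5): 14 → O
U(20)+E(4): 24 → Y
F(5)+H(7): 12 → M
D(3)+F(5): 8 → I
B(1)+E(4): 5 → F
V(21)+H(7): 28≡2 → C

OYMIFC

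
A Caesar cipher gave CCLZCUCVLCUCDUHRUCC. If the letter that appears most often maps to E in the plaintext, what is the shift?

24

The most frequent ciphertext letter is C (appears 8 times).
C is position 2; E is position 4.
Shift = -2≡24.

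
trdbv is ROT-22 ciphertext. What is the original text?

xvhfz

t(19): 19−22=-3≡23 → x
r(17): 17−22=-5≡21 → v
d(3): 3−22=-19≡7 → h
b(1): 1−22=-21≡5 → f
v(21): 21−22=-1≡25 → z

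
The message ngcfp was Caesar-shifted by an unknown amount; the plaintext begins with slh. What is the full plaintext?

From the crib: n(13)−s(18)=-5≡21, so the shift is 21.
Subtract 21 from each ciphertext letter:
n(13): 13−21=-8≡18 → s
g(6): 6−21=-15≡11 → l
c(2): 2−21=-19≡7 → h
f(5): 5−21=-16≡10 → k
p(15): 15−21=-6≡20 → u

slhku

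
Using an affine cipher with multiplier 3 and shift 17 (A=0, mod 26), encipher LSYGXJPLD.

L(11): 3·11+17=50≡24 → Y
S(18): 3·18+17=71≡19 → T
Y(24): 3·24+17=89≡11 → L
G(6): 3·6+17=35≡9 → J
X(23): 3·23+17=86≡8 → I
J(9): 3·9+17=44≡18 → S
P(15): 3·15+17=62≡10 → K
L(11): 3·11+17=50≡24 → Y
D(3): 3·3+17=26≡0 → A

YTLJISKYA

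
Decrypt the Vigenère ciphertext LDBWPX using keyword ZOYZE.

MPDXLY

Repeat the key across the ciphertext: ZOYZEZ
L(11)−Z(25): -14≡12 → M
D(3)−O(14): -11≡15 → P
B(1)−Y(24): -23≡3 → D
W(22)−Z(25): -3≡23 → X
P(15)−E(4): 11 → L
X(23)−Z(25): -2≡24 → Y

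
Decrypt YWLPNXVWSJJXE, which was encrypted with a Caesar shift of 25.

Y(24): 24−25=-1≡25 → Z
W(22): 22−25=-3≡23 → X
L(11): 11−25=-14≡12 → M
P(15): 15−25=-10≡16 → Q
N(13): 13−25=-12≡14 → O
X(23): 23−25=-2≡24 → Y
V(21): 21−25=-4≡22 → W
W(22): 22−25=-3≡23 → X
S(18): 18−25=-7≡19 → T
J(9): 9−25=-16≡10 → K
J(9): 9−25=-16≡10 → K
X(23): 23−25=-2≡24 → Y
E(4): 4−25=-21≡5 → F

ZXMQOYWXTKKYF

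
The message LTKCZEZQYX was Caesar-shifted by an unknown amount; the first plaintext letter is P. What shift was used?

From the crib: L(11)−P(15)=-4≡22, so the shift is 22.

22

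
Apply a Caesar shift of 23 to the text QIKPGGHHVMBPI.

NFHMDDEESJYMF

Q(16): 16+23=39≡13 → N
I(8): 8+23=31≡5 → F
K(10): 10+23=33≡7 → H
P(15): 15+23=38≡12 → M
G(6): 6+23=29≡3 → D
G(6): 6+23=29≡3 → D
H(7): 7+23=30≡4 → E
H(7): 7+23=30≡4 → E
V(21): 21+23=44≡18 → S
M(12): 12+23=35≡9 → J
B(1): 1+23=24 → Y
P(15): 15+23=38≡12 → M
I(8): 8+23=31≡5 → F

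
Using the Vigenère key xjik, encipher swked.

Repeat the key across the message: xjikx
s(18)+x(23): 41≡15 → p
w(22)+j(9): 31≡5 → f
k(10)+i(8): 18 → s
e(4)+k(10): 14 → o
d(3)+x(23): 26≡0 → a

pfsoa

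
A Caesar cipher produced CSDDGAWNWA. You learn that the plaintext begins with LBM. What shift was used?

From the crib: C(2)−L(11)=-9≡17, so the shift is 17.

17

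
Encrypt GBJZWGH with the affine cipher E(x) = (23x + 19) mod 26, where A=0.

G(6): 23·6+19=157≡1 → B
B(1): 23·1+19=42≡16 → Q
J(9): 23·9+19=226≡18 → S
Z(25): 23·25+19=594≡22 → W
W(22): 23·22+19=525≡5 → F
G(6): 23·6+19=157≡1 → B
H(7): 23·7+19=180≡24 → Y

BQSWFBY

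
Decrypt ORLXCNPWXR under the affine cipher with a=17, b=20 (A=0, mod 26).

The inverse of 17 mod 26 is 23, since 17·23=391≡1. Apply D(y)=23·(y−20) mod 26:
O(14): 23·(14−20)=-138≡18 → S
R(17): 23·(17−20)=-69≡9 → J
L(11): 23·(11−20)=-207≡1 → B
X(23): 23·(23−20)=69≡17 → R
C(2): 23·(2−20)=-414≡2 → C
N(13): 23·(13−20)=-161≡21 → V
P(15): 23·(15−20)=-115≡15 → P
W(22): 23·(22−20)=46≡20 → U
X(23): 23·(23−20)=69≡17 → R
R(17): 23·(17−20)=-69≡9 → J

SJBRCVPURJ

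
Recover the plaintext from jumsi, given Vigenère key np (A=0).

Repeat the key across the ciphertext: npnpn
j(9)−n(13): -4≡22 → w
u(20)−p(15): 5 → f
m(12)−n(13): -1≡25 → z
s(18)−p(15): 3 → d
i(8)−n(13): -5≡21 → v

wfzdv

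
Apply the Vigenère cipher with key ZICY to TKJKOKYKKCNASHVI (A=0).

SSLINSAIJKPYRPXG

Repeat the key across the message: ZICYZICYZICYZICY
T(19)+Z(25): 44≡18 → S
K(10)+I(8): 18 → S
J(9)+C(2): 11 → L
K(10)+Y(24): 34≡8 → I
O(14)+Z(25): 39≡13 → N
K(10)+I(8): 18 → S
Y(24)+C(2): 26≡0 → A
K(10)+Y(24): 34≡8 → I
K(10)+Z(25): 35≡9 → J
C(2)+I(8): 10 → K
N(13)+C(2): 15 → P
A(0)+Y(24): 24 → Y
S(18)+Z(25): 43≡17 → R
H(7)+I(8): 15 → P
V(21)+C(2): 23 → X
I(8)+Y(24): 32≡6 → G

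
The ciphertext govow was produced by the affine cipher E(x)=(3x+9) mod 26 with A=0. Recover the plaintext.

ztetn

The inverse of 3 mod 26 is 9, since 3·9=27≡1. Apply D(y)=9·(y−9) mod 26:
g(6): 9·(6−9)=-27≡25 → z
o(14): 9·(14−9)=45≡19 → t
v(21): 9·(21−9)=108≡4 → e
o(14): 9·(14−9)=45≡19 → t
w(22): 9·(22−9)=117≡13 → n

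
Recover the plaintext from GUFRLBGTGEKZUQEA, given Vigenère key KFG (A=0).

WPZHGVWOAUFTKLYQ

Repeat the key across the ciphertext: KFGKFGKFGKFGKFGK
G(6)−K(10): -4≡22 → W
U(20)−F(5): 15 → P
F(5)−G(6): -1≡25 → Z
R(17)−K(10): 7 → H
L(11)−F(5): 6 → G
B(1)−G(6): -5≡21 → V
G(6)−K(10): -4≡22 → W
T(19)−F(5): 14 → O
G(6)−G(6): 0 → A
E(4)−K(10): -6≡20 → U
K(10)−F(5): 5 → F
Z(25)−G(6): 19 → T
U(20)−K(10): 10 → K
Q(16)−F(5): 11 → L
E(4)−G(6): -2≡24 → Y
A(0)−K(10): -10≡16 → Q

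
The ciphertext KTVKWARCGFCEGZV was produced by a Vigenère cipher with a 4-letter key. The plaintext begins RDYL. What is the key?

Subtract each crib letter from the matching ciphertext letter (mod 26):
K(10)−R(17)=-7≡19 → T
T(19)−D(3)=16 → Q
V(21)−Y(24)=-3≡23 → X
K(10)−L(11)=-1≡25 → Z

TQXZ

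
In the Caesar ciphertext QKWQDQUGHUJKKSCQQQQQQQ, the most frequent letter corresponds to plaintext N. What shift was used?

3

The most frequent ciphertext letter is Q (appears 10 times).
Q is position 16; N is position 13.
Shift = 3.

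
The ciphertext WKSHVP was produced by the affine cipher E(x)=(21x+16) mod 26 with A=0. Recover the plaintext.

EWKHZV

The inverse of 21 mod 26 is 5, since 21·5=105≡1. Apply D(y)=5·(y−16) mod 26:
W(22): 5·(22−16)=30≡4 → E
K(10): 5·(10−16)=-30≡22 → W
S(18): 5·(18−16)=10 → K
H(7): 5·(7−16)=-45≡7 → H
V(21): 5·(21−16)=25 → Z
P(15): 5·(15−16)=-5≡21 → V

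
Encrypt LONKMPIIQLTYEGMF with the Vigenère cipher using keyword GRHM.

RFUWSGPUWCAKKXTR

Repeat the key across the message: GRHMGRHMGRHMGRHM
L(11)+G(6): 17 → R
O(14)+R(17): 31≡5 → F
N(13)+H(7): 20 → U
K(10)+M(12): 22 → W
M(12)+G(6): 18 → S
P(15)+R(17): 32≡6 → G
I(8)+H(7): 15 → P
I(8)+M(12): 20 → U
Q(16)+G(6): 22 → W
L(11)+R(17): 28≡2 → C
T(19)+H(7): 26≡0 → A
Y(24)+M(12): 36≡10 → K
E(4)+G(6): 10 → K
G(6)+R(17): 23 → X
M(12)+H(7): 19 → T
F(5)+M(12): 17 → R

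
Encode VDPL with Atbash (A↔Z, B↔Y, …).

V(21) → E(4)
D(3) → W(22)
P(15) → K(10)
L(11) → O(14)

EWKO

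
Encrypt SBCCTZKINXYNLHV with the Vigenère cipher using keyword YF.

Repeat the key across the message: YFYFYFYFYFYFYFY
S(18)+Y(24): 42≡16 → Q
B(1)+F(5): 6 → G
C(2)+Y(24): 26≡0 → A
C(2)+F(5): 7 → H
T(19)+Y(24): 43≡17 → R
Z(25)+F(5): 30≡4 → E
K(10)+Y(24): 34≡8 → I
I(8)+F(5): 13 → N
N(13)+Y(24): 37≡11 → L
X(23)+F(5): 28≡2 → C
Y(24)+Y(24): 48≡22 → W
N(13)+F(5): 18 → S
L(11)+Y(24): 35≡9 → J
H(7)+F(5): 12 → M
V(21)+Y(24): 45≡19 → T

QGAHREINLCWSJMT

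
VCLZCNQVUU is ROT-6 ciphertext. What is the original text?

PWFTWHKPOO

V(21): 21−6=15 → P
C(2): 2−6=-4≡22 → W
L(11): 11−6=5 → F
Z(25): 25−6=19 → T
C(2): 2−6=-4≡22 → W
N(13): 13−6=7 → H
Q(16): 16−6=10 → K
V(21): 21−6=15 → P
U(20): 20−6=14 → O
U(20): 20−6=14 → O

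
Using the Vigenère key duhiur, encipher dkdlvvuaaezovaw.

Repeat the key across the message: duhiurduhiurduh
d(3)+d(3): 6 → g
k(10)+u(20): 30≡4 → e
d(3)+h(7): 10 → k
l(11)+i(8): 19 → t
v(21)+u(20): 41≡15 → p
v(21)+r(17): 38≡12 → m
u(20)+d(3): 23 → x
a(0)+u(20): 20 → u
a(0)+h(7): 7 → h
e(4)+i(8): 12 → m
z(25)+u(20): 45≡19 → t
o(14)+r(17): 31≡5 → f
v(21)+d(3): 24 → y
a(0)+u(20): 20 → u
w(22)+h(7): 29≡3 → d

gektpmxuhmtfyud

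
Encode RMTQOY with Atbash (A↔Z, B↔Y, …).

R(17) → I(8)
M(12) → N(13)
T(19) → G(6)
Q(16) → J(9)
O(14) → L(11)
Y(24) → B(1)

INGJLB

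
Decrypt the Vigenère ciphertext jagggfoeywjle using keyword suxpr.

Repeat the key across the ciphertext: suxprsuxprsux
j(9)−s(18): -9≡17 → r
a(0)−u(20): -20≡6 → g
g(6)−x(23): -17≡9 → j
g(6)−p(15): -9≡17 → r
g(6)−r(17): -11≡15 → p
f(5)−s(18): -13≡13 → n
o(14)−u(20): -6≡20 → u
e(4)−x(23): -19≡7 → h
y(24)−p(15): 9 → j
w(22)−r(17): 5 → f
j(9)−s(18): -9≡17 → r
l(11)−u(20): -9≡17 → r
e(4)−x(23): -19≡7 → h

rgjrpnuhjfrrh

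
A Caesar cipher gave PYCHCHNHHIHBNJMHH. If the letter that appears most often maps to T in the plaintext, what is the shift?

The most frequent ciphertext letter is H (appears 7 times).
H is position 7; T is position 19.
Shift = -12≡14.

14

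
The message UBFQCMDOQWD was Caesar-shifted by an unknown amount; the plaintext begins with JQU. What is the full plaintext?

From the crib: U(20)−J(9)=11, so the shift is 11.
Subtract 11 from each ciphertext letter:
U(20): 20−11=9 → J
B(1): 1−11=-10≡16 → Q
F(5): 5−11=-6≡20 → U
Q(16): 16−11=5 → F
C(2): 2−11=-9≡17 → R
M(12): 12−11=1 → B
D(3): 3−11=-8≡18 → S
O(14): 14−11=3 → D
Q(16): 16−11=5 → F
W(22): 22−11=11 → L
D(3): 3−11=-8≡18 → S

JQUFRBSDFLS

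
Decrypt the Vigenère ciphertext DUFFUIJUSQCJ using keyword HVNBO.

WZSEGBOHRCVO

Repeat the key across the ciphertext: HVNBOHVNBOHV
D(3)−H(7): -4≡22 → W
U(20)−V(21): -1≡25 → Z
F(5)−N(13): -8≡18 → S
F(5)−B(1): 4 → E
U(20)−O(14): 6 → G
I(8)−H(7): 1 → B
J(9)−V(21): -12≡14 → O
U(20)−N(13): 7 → H
S(18)−B(1): 17 → R
Q(16)−O(14): 2 → C
C(2)−H(7): -5≡21 → V
J(9)−V(21): -12≡14 → O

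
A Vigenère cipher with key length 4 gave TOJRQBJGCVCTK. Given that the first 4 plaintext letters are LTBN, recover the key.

Subtract each crib letter from the matching ciphertext letter (mod 26):
T(19)−L(11)=8 → I
O(14)−T(19)=-5≡21 → V
J(9)−B(1)=8 → I
R(17)−N(13)=4 → E

IVIE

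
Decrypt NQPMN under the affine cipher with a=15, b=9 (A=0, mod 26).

The inverse of 15 mod 26 is 7, since 15·7=105≡1. Apply D(y)=7·(y−9) mod 26:
N(13): 7·(13−9)=28≡2 → C
Q(16): 7·(16−9)=49≡23 → X
P(15): 7·(15−9)=42≡16 → Q
M(12): 7·(12−9)=21 → V
N(13): 7·(13−9)=28≡2 → C

CXQVC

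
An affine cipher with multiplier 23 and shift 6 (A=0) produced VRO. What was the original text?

The inverse of 23 mod 26 is 17, since 23·17=391≡1. Apply D(y)=17·(y−6) mod 26:
V(21): 17·(21−6)=255≡21 → V
R(17): 17·(17−6)=187≡5 → F
O(14): 17·(14−6)=136≡6 → G

VFG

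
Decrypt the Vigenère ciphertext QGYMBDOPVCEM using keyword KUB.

Repeat the key across the ciphertext: KUBKUBKUBKUB
Q(16)−K(10): 6 → G
G(6)−U(20): -14≡12 → M
Y(24)−B(1): 23 → X
M(12)−K(10): 2 → C
B(1)−U(20): -19≡7 → H
D(3)−B(1): 2 → C
O(14)−K(10): 4 → E
P(15)−U(20): -5≡21 → V
V(21)−B(1): 20 → U
C(2)−K(10): -8≡18 → S
E(4)−U(20): -16≡10 → K
M(12)−B(1): 11 → L

GMXCHCEVUSKL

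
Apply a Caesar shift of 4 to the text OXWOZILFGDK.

O(14): 14+4=18 → S
X(23): 23+4=27≡1 → B
W(22): 22+4=26≡0 → A
O(14): 14+4=18 → S
Z(25): 25+4=29≡3 → D
I(8): 8+4=12 → M
L(11): 11+4=15 → P
F(5): 5+4=9 → J
G(6): 6+4=10 → K
D(3): 3+4=7 → H
K(10): 10+4=14 → O

SBASDMPJKHO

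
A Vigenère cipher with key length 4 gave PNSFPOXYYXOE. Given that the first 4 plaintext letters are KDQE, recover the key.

Subtract each crib letter from the matching ciphertext letter (mod 26):
P(15)−K(10)=5 → F
N(13)−D(3)=10 → K
S(18)−Q(16)=2 → C
F(5)−E(4)=1 → B

FKCB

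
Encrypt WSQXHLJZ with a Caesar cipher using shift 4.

AWUBLPND

W(22): 22+4=26≡0 → A
S(18): 18+4=22 → W
Q(16): 16+4=20 → U
X(23): 23+4=27≡1 → B
H(7): 7+4=11 → L
L(11): 11+4=15 → P
J(9): 9+4=13 → N
Z(25): 25+4=29≡3 → D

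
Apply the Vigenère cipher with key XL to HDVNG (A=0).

Repeat the key across the message: XLXLX
H(7)+X(23): 30≡4 → E
D(3)+L(11): 14 → O
V(21)+X(23): 44≡18 → S
N(13)+L(11): 24 → Y
G(6)+X(23): 29≡3 → D

EOSYD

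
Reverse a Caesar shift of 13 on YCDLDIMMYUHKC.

Y(24): 24−13=11 → L
C(2): 2−13=-11≡15 → P
D(3): 3−13=-10≡16 → Q
L(11): 11−13=-2≡24 → Y
D(3): 3−13=-10≡16 → Q
I(8): 8−13=-5≡21 → V
M(12): 12−13=-1≡25 → Z
M(12): 12−13=-1≡25 → Z
Y(24): 24−13=11 → L
U(20): 20−13=7 → H
H(7): 7−13=-6≡20 → U
K(10): 10−13=-3≡23 → X
C(2): 2−13=-11≡15 → P

LPQYQVZZLHUXP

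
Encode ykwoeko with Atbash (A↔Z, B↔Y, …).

y(24) → b(1)
k(10) → p(15)
w(22) → d(3)
o(14) → l(11)
e(4) → v(21)
k(10) → p(15)
o(14) → l(11)

bpdlvpl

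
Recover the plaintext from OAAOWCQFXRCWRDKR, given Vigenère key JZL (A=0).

Repeat the key across the ciphertext: JZLJZLJZLJZLJZLJ
O(14)−J(9): 5 → F
A(0)−Z(25): -25≡1 → B
A(0)−L(11): -11≡15 → P
O(14)−J(9): 5 → F
W(22)−Z(25): -3≡23 → X
C(2)−L(11): -9≡17 → R
Q(16)−J(9): 7 → H
F(5)−Z(25): -20≡6 → G
X(23)−L(11): 12 → M
R(17)−J(9): 8 → I
C(2)−Z(25): -23≡3 → D
W(22)−L(11): 11 → L
R(17)−J(9): 8 → I
D(3)−Z(25): -22≡4 → E
K(10)−L(11): -1≡25 → Z
R(17)−J(9): 8 → I

FBPFXRHGMIDLIEZI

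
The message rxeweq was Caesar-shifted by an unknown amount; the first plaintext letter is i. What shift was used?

From the crib: r(17)−i(8)=9, so the shift is 9.

9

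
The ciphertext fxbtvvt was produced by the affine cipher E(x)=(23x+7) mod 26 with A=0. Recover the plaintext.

smcweew

The inverse of 23 mod 26 is 17, since 23·17=391≡1. Apply D(y)=17·(y−7) mod 26:
f(5): 17·(5−7)=-34≡18 → s
x(23): 17·(23−7)=272≡12 → m
b(1): 17·(1−7)=-102≡2 → c
t(19): 17·(19−7)=204≡22 → w
v(21): 17·(21−7)=238≡4 → e
v(21): 17·(21−7)=238≡4 → e
t(19): 17·(19−7)=204≡22 → w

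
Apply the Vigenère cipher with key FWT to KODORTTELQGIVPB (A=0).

PKWTNMYAEVCBALU

Repeat the key across the message: FWTFWTFWTFWTFWT
K(10)+F(5): 15 → P
O(14)+W(22): 36≡10 → K
D(3)+T(19): 22 → W
O(14)+F(5): 19 → T
R(17)+W(22): 39≡13 → N
T(19)+T(19): 38≡12 → M
T(19)+F(5): 24 → Y
E(4)+W(22): 26≡0 → A
L(11)+T(19): 30≡4 → E
Q(16)+F(5): 21 → V
G(6)+W(22): 28≡2 → C
I(8)+T(19): 27≡1 → B
V(21)+F(5): 26≡0 → A
P(15)+W(22): 37≡11 → L
B(1)+T(19): 20 → U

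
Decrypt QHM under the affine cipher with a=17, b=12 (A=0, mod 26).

The inverse of 17 mod 26 is 23, since 17·23=391≡1. Apply D(y)=23·(y−12) mod 26:
Q(16): 23·(16−12)=92≡14 → O
H(7): 23·(7−12)=-115≡15 → P
M(12): 23·(12−12)=0 → A

OPA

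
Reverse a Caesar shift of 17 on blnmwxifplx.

kuwvfgroyug

b(1): 1−17=-16≡10 → k
l(11): 11−17=-6≡20 → u
n(13): 13−17=-4≡22 → w
m(12): 12−17=-5≡21 → v
w(22): 22−17=5 → f
x(23): 23−17=6 → g
i(8): 8−17=-9≡17 → r
f(5): 5−17=-12≡14 → o
p(15): 15−17=-2≡24 → y
l(11): 11−17=-6≡20 → u
x(23): 23−17=6 → g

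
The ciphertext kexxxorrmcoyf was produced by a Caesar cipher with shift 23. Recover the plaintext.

k(10): 10−23=-13≡13 → n
e(4): 4−23=-19≡7 → h
x(23): 23−23=0 → a
x(23): 23−23=0 → a
x(23): 23−23=0 → a
o(14): 14−23=-9≡17 → r
r(17): 17−23=-6≡20 → u
r(17): 17−23=-6≡20 → u
m(12): 12−23=-11≡15 → p
c(2): 2−23=-21≡5 → f
o(14): 14−23=-9≡17 → r
y(24): 24−23=1 → b
f(5): 5−23=-18≡8 → i

nhaaaruupfrbi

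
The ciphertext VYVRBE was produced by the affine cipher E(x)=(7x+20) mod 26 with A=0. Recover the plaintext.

The inverse of 7 mod 26 is 15, since 7·15=105≡1. Apply D(y)=15·(y−20) mod 26:
V(21): 15·(21−20)=15 → P
Y(24): 15·(24−20)=60≡8 → I
V(21): 15·(21−20)=15 → P
R(17): 15·(17−20)=-45≡7 → H
B(1): 15·(1−20)=-285≡1 → B
E(4): 15·(4−20)=-240≡20 → U

PIPHBU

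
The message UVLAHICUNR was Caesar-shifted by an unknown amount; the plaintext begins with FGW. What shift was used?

15

From the crib: U(20)−F(5)=15, so the shift is 15.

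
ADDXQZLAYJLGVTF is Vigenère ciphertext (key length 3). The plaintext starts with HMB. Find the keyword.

TRC

Subtract each crib letter from the matching ciphertext letter (mod 26):
A(0)−H(7)=-7≡19 → T
D(3)−M(12)=-9≡17 → R
D(3)−B(1)=2 → C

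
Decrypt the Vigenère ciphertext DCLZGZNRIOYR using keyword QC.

Repeat the key across the ciphertext: QCQCQCQCQCQC
D(3)−Q(16): -13≡13 → N
C(2)−C(2): 0 → A
L(11)−Q(16): -5≡21 → V
Z(25)−C(2): 23 → X
G(6)−Q(16): -10≡16 → Q
Z(25)−C(2): 23 → X
N(13)−Q(16): -3≡23 → X
R(17)−C(2): 15 → P
I(8)−Q(16): -8≡18 → S
O(14)−C(2): 12 → M
Y(24)−Q(16): 8 → I
R(17)−C(2): 15 → P

NAVXQXXPSMIP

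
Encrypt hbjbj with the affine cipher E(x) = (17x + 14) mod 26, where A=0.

h(7): 17·7+14=133≡3 → d
b(1): 17·1+14=31≡5 → f
j(9): 17·9+14=167≡11 → l
b(1): 17·1+14=31≡5 → f
j(9): 17·9+14=167≡11 → l

dflfl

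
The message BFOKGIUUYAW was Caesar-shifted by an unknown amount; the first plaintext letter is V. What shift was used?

From the crib: B(1)−V(21)=-20≡6, so the shift is 6.

6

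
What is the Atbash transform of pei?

kvr

p(15) → k(10)
e(4) → v(21)
i(8) → r(17)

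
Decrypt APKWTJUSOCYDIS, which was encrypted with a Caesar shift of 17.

JYTFCSDBXLHMRB

A(0): 0−17=-17≡9 → J
P(15): 15−17=-2≡24 → Y
K(10): 10−17=-7≡19 → T
W(22): 22−17=5 → F
T(19): 19−17=2 → C
J(9): 9−17=-8≡18 → S
U(20): 20−17=3 → D
S(18): 18−17=1 → B
O(14): 14−17=-3≡23 → X
C(2): 2−17=-15≡11 → L
Y(24): 24−17=7 → H
D(3): 3−17=-14≡12 → M
I(8): 8−17=-9≡17 → R
S(18): 18−17=1 → B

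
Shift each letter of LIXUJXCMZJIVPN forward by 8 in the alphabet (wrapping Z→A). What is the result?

TQFCRFKUHRQDXV

L(11): 11+8=19 → T
I(8): 8+8=16 → Q
X(23): 23+8=31≡5 → F
U(20): 20+8=28≡2 → C
J(9): 9+8=17 → R
X(23): 23+8=31≡5 → F
C(2): 2+8=10 → K
M(12): 12+8=20 → U
Z(25): 25+8=33≡7 → H
J(9): 9+8=17 → R
I(8): 8+8=16 → Q
V(21): 21+8=29≡3 → D
P(15): 15+8=23 → X
N(13): 13+8=21 → V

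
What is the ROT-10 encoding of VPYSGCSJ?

FZICQMCT

V(21): 21+10=31≡5 → F
P(15): 15+10=25 → Z
Y(24): 24+10=34≡8 → I
S(18): 18+10=28≡2 → C
G(6): 6+10=16 → Q
C(2): 2+10=12 → M
S(18): 18+10=28≡2 → C
J(9): 9+10=19 → T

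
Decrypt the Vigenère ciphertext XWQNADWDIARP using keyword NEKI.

KSGFNZMVVWHH

Repeat the key across the ciphertext: NEKINEKINEKI
X(23)−N(13): 10 → K
W(22)−E(4): 18 → S
Q(16)−K(10): 6 → G
N(13)−I(8): 5 → F
A(0)−N(13): -13≡13 → N
D(3)−E(4): -1≡25 → Z
W(22)−K(10): 12 → M
D(3)−I(8): -5≡21 → V
I(8)−N(13): -5≡21 → V
A(0)−E(4): -4≡22 → W
R(17)−K(10): 7 → H
P(15)−I(8): 7 → H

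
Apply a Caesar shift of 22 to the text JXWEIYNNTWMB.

FTSAEUJJPSIX

J(9): 9+22=31≡5 → F
X(23): 23+22=45≡19 → T
W(22): 22+22=44≡18 → S
E(4): 4+22=26≡0 → A
I(8): 8+22=30≡4 → E
Y(24): 24+22=46≡20 → U
N(13): 13+22=35≡9 → J
N(13): 13+22=35≡9 → J
T(19): 19+22=41≡15 → P
W(22): 22+22=44≡18 → S
M(12): 12+22=34≡8 → I
B(1): 1+22=23 → X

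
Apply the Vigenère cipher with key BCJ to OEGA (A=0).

PGPB

Repeat the key across the message: BCJB
O(14)+B(1): 15 → P
E(4)+C(2): 6 → G
G(6)+J(9): 15 → P
A(0)+B(1): 1 → B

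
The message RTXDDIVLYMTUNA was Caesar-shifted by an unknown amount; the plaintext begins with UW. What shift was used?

23

From the crib: R(17)−U(20)=-3≡23, so the shift is 23.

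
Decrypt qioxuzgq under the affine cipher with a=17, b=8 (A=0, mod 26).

caihqbgc

The inverse of 17 mod 26 is 23, since 17·23=391≡1. Apply D(y)=23·(y−8) mod 26:
q(16): 23·(16−8)=184≡2 → c
i(8): 23·(8−8)=0 → a
o(14): 23·(14−8)=138≡8 → i
x(23): 23·(23−8)=345≡7 → h
u(20): 23·(20−8)=276≡16 → q
z(25): 23·(25−8)=391≡1 → b
g(6): 23·(6−8)=-46≡6 → g
q(16): 23·(16−8)=184≡2 → c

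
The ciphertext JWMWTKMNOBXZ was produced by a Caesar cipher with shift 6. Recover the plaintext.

J(9): 9−6=3 → D
W(22): 22−6=16 → Q
M(12): 12−6=6 → G
W(22): 22−6=16 → Q
T(19): 19−6=13 → N
K(10): 10−6=4 → E
M(12): 12−6=6 → G
N(13): 13−6=7 → H
O(14): 14−6=8 → I
B(1): 1−6=-5≡21 → V
X(23): 23−6=17 → R
Z(25): 25−6=19 → T

DQGQNEGHIVRT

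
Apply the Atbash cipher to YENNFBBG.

Y(24) → B(1)
E(4) → V(21)
N(13) → M(12)
N(13) → M(12)
F(5) → U(20)
B(1) → Y(24)
B(1) → Y(24)
G(6) → T(19)

BVMMUYYT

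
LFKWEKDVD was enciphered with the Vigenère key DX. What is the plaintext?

IIHZBNAYA

Repeat the key across the ciphertext: DXDXDXDXD
L(11)−D(3): 8 → I
F(5)−X(23): -18≡8 → I
K(10)−D(3): 7 → H
W(22)−X(23): -1≡25 → Z
E(4)−D(3): 1 → B
K(10)−X(23): -13≡13 → N
D(3)−D(3): 0 → A
V(21)−X(23): -2≡24 → Y
D(3)−D(3): 0 → A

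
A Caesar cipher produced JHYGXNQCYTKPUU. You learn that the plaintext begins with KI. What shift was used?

25

From the crib: J(9)−K(10)=-1≡25, so the shift is 25.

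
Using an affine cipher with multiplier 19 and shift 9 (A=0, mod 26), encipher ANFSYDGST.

A(0): 19·0+9=9 → J
N(13): 19·13+9=256≡22 → W
F(5): 19·5+9=104≡0 → A
S(18): 19·18+9=351≡13 → N
Y(24): 19·24+9=465≡23 → X
D(3): 19·3+9=66≡14 → O
G(6): 19·6+9=123≡19 → T
S(18): 19·18+9=351≡13 → N
T(19): 19·19+9=370≡6 → G

JWANXOTNG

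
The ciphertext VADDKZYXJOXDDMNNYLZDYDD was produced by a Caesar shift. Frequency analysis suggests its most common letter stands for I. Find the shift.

21

The most frequent ciphertext letter is D (appears 7 times).
D is position 3; I is position 8.
Shift = -5≡21.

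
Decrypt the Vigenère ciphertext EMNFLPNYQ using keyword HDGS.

XJHNEMHGJ

Repeat the key across the ciphertext: HDGSHDGSH
E(4)−H(7): -3≡23 → X
M(12)−D(3): 9 → J
N(13)−G(6): 7 → H
F(5)−S(18): -13≡13 → N
L(11)−H(7): 4 → E
P(15)−D(3): 12 → M
N(13)−G(6): 7 → H
Y(24)−S(18): 6 → G
Q(16)−H(7): 9 → J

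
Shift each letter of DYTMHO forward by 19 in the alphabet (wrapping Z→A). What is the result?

D(3): 3+19=22 → W
Y(24): 24+19=43≡17 → R
T(19): 19+19=38≡12 → M
M(12): 12+19=31≡5 → F
H(7): 7+19=26≡0 → A
O(14): 14+19=33≡7 → H

WRMFAH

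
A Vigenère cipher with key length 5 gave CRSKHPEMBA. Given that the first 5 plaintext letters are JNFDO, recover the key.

Subtract each crib letter from the matching ciphertext letter (mod 26):
C(2)−J(9)=-7≡19 → T
R(17)−N(13)=4 → E
S(18)−F(5)=13 → N
K(10)−D(3)=7 → H
H(7)−O(14)=-7≡19 → T

TENHT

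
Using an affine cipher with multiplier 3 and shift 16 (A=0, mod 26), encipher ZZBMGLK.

Z(25): 3·25+16=91≡13 → N
Z(25): 3·25+16=91≡13 → N
B(1): 3·1+16=19 → T
M(12): 3·12+16=52≡0 → A
G(6): 3·6+16=34≡8 → I
L(11): 3·11+16=49≡23 → X
K(10): 3·10+16=46≡20 → U

NNTAIXU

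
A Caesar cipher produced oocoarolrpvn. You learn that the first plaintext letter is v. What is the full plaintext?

vvjvhyvsywcu

From the crib: o(14)−v(21)=-7≡19, so the shift is 19.
Subtract 19 from each ciphertext letter:
o(14): 14−19=-5≡21 → v
o(14): 14−19=-5≡21 → v
c(2): 2−19=-17≡9 → j
o(14): 14−19=-5≡21 → v
a(0): 0−19=-19≡7 → h
r(17): 17−19=-2≡24 → y
o(14): 14−19=-5≡21 → v
l(11): 11−19=-8≡18 → s
r(17): 17−19=-2≡24 → y
p(15): 15−19=-4≡22 → w
v(21): 21−19=2 → c
n(13): 13−19=-6≡20 → u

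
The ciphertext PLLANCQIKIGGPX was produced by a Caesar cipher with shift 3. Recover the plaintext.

P(15): 15−3=12 → M
L(11): 11−3=8 → I
L(11): 11−3=8 → I
A(0): 0−3=-3≡23 → X
N(13): 13−3=10 → K
C(2): 2−3=-1≡25 → Z
Q(16): 16−3=13 → N
I(8): 8−3=5 → F
K(10): 10−3=7 → H
I(8): 8−3=5 → F
G(6): 6−3=3 → D
G(6): 6−3=3 → D
P(15): 15−3=12 → M
X(23): 23−3=20 → U

MIIXKZNFHFDDMU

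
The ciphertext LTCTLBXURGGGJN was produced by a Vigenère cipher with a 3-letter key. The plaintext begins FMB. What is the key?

Subtract each crib letter from the matching ciphertext letter (mod 26):
L(11)−F(5)=6 → G
T(19)−M(12)=7 → H
C(2)−B(1)=1 → B

GHB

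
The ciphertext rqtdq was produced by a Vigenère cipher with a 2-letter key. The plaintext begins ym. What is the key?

te

Subtract each crib letter from the matching ciphertext letter (mod 26):
r(17)−y(24)=-7≡19 → t
q(16)−m(12)=4 → e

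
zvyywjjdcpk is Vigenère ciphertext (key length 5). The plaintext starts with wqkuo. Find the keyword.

Subtract each crib letter from the matching ciphertext letter (mod 26):
z(25)−w(22)=3 → d
v(21)−q(16)=5 → f
y(24)−k(10)=14 → o
y(24)−u(20)=4 → e
w(22)−o(14)=8 → i

dfoei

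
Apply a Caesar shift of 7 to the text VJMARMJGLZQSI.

V(21): 21+7=28≡2 → C
J(9): 9+7=16 → Q
M(12): 12+7=19 → T
A(0): 0+7=7 → H
R(17): 17+7=24 → Y
M(12): 12+7=19 → T
J(9): 9+7=16 → Q
G(6): 6+7=13 → N
L(11): 11+7=18 → S
Z(25): 25+7=32≡6 → G
Q(16): 16+7=23 → X
S(18): 18+7=25 → Z
I(8): 8+7=15 → P

CQTHYTQNSGXZP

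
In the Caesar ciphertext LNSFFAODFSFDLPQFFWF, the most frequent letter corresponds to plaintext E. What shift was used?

1

The most frequent ciphertext letter is F (appears 7 times).
F is position 5; E is position 4.
Shift = 1.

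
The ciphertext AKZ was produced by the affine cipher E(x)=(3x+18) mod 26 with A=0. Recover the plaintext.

UGL

The inverse of 3 mod 26 is 9, since 3·9=27≡1. Apply D(y)=9·(y−18) mod 26:
A(0): 9·(0−18)=-162≡20 → U
K(10): 9·(10−18)=-72≡6 → G
Z(25): 9·(25−18)=63≡11 → L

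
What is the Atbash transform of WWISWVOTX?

DDRHDELGC

W(22) → D(3)
W(22) → D(3)
I(8) → R(17)
S(18) → H(7)
W(22) → D(3)
V(21) → E(4)
O(14) → L(11)
T(19) → G(6)
X(23) → C(2)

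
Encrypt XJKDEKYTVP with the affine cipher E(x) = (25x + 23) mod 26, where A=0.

X(23): 25·23+23=598≡0 → A
J(9): 25·9+23=248≡14 → O
K(10): 25·10+23=273≡13 → N
D(3): 25·3+23=98≡20 → U
E(4): 25·4+23=123≡19 → T
K(10): 25·10+23=273≡13 → N
Y(24): 25·24+23=623≡25 → Z
T(19): 25·19+23=498≡4 → E
V(21): 25·21+23=548≡2 → C
P(15): 25·15+23=398≡8 → I

AONUTNZECI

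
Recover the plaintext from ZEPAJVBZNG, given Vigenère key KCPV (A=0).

Repeat the key across the ciphertext: KCPVKCPVKC
Z(25)−K(10): 15 → P
E(4)−C(2): 2 → C
P(15)−P(15): 0 → A
A(0)−V(21): -21≡5 → F
J(9)−K(10): -1≡25 → Z
V(21)−C(2): 19 → T
B(1)−P(15): -14≡12 → M
Z(25)−V(21): 4 → E
N(13)−K(10): 3 → D
G(6)−C(2): 4 → E

PCAFZTMEDE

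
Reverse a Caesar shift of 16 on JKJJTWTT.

J(9): 9−16=-7≡19 → T
K(10): 10−16=-6≡20 → U
J(9): 9−16=-7≡19 → T
J(9): 9−16=-7≡19 → T
T(19): 19−16=3 → D
W(22): 22−16=6 → G
T(19): 19−16=3 → D
T(19): 19−16=3 → D

TUTTDGDD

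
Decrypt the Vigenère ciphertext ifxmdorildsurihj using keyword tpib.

Repeat the key across the ciphertext: tpibtpibtpibtpib
i(8)−t(19): -11≡15 → p
f(5)−p(15): -10≡16 → q
x(23)−i(8): 15 → p
m(12)−b(1): 11 → l
d(3)−t(19): -16≡10 → k
o(14)−p(15): -1≡25 → z
r(17)−i(8): 9 → j
i(8)−b(1): 7 → h
l(11)−t(19): -8≡18 → s
d(3)−p(15): -12≡14 → o
s(18)−i(8): 10 → k
u(20)−b(1): 19 → t
r(17)−t(19): -2≡24 → y
i(8)−p(15): -7≡19 → t
h(7)−i(8): -1≡25 → z
j(9)−b(1): 8 → i

pqplkzjhsoktytzi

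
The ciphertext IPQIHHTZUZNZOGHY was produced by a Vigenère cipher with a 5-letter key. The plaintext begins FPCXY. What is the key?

Subtract each crib letter from the matching ciphertext letter (mod 26):
I(8)−F(5)=3 → D
P(15)−P(15)=0 → A
Q(16)−C(2)=14 → O
I(8)−X(23)=-15≡11 → L
H(7)−Y(24)=-17≡9 → J

DAOLJ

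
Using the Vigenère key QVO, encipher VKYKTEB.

LFMAOSR

Repeat the key across the message: QVOQVOQ
V(21)+Q(16): 37≡11 → L
K(10)+V(21): 31≡5 → F
Y(24)+O(14): 38≡12 → M
K(10)+Q(16): 26≡0 → A
T(19)+V(21): 40≡14 → O
E(4)+O(14): 18 → S
B(1)+Q(16): 17 → R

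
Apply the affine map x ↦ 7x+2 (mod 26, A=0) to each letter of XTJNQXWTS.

X(23): 7·23+2=163≡7 → H
T(19): 7·19+2=135≡5 → F
J(9): 7·9+2=65≡13 → N
N(13): 7·13+2=93≡15 → P
Q(16): 7·16+2=114≡10 → K
X(23): 7·23+2=163≡7 → H
W(22): 7·22+2=156≡0 → A
T(19): 7·19+2=135≡5 → F
S(18): 7·18+2=128≡24 → Y

HFNPKHAFY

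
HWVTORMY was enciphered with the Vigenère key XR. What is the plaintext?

Repeat the key across the ciphertext: XRXRXRXR
H(7)−X(23): -16≡10 → K
W(22)−R(17): 5 → F
V(21)−X(23): -2≡24 → Y
T(19)−R(17): 2 → C
O(14)−X(23): -9≡17 → R
R(17)−R(17): 0 → A
M(12)−X(23): -11≡15 → P
Y(24)−R(17): 7 → H

KFYCRAPH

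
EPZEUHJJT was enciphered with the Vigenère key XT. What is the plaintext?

HWCLXOMQW

Repeat the key across the ciphertext: XTXTXTXTX
E(4)−X(23): -19≡7 → H
P(15)−T(19): -4≡22 → W
Z(25)−X(23): 2 → C
E(4)−T(19): -15≡11 → L
U(20)−X(23): -3≡23 → X
H(7)−T(19): -12≡14 → O
J(9)−X(23): -14≡12 → M
J(9)−T(19): -10≡16 → Q
T(19)−X(23): -4≡22 → W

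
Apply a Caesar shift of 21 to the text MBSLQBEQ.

M(12): 12+21=33≡7 → H
B(1): 1+21=22 → W
S(18): 18+21=39≡13 → N
L(11): 11+21=32≡6 → G
Q(16): 16+21=37≡11 → L
B(1): 1+21=22 → W
E(4): 4+21=25 → Z
Q(16): 16+21=37≡11 → L

HWNGLWZL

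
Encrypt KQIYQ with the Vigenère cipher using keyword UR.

EHCPK

Repeat the key across the message: URURU
K(10)+U(20): 30≡4 → E
Q(16)+R(17): 33≡7 → H
I(8)+U(20): 28≡2 → C
Y(24)+R(17): 41≡15 → P
Q(16)+U(20): 36≡10 → K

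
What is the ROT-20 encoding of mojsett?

gidmynn

m(12): 12+20=32≡6 → g
o(14): 14+20=34≡8 → i
j(9): 9+20=29≡3 → d
s(18): 18+20=38≡12 → m
e(4): 4+20=24 → y
t(19): 19+20=39≡13 → n
t(19): 19+20=39≡13 → n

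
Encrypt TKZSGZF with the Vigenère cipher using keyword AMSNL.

TWRFRZR

Repeat the key across the message: AMSNLAM
T(19)+A(0): 19 → T
K(10)+M(12): 22 → W
Z(25)+S(18): 43≡17 → R
S(18)+N(13): 31≡5 → F
G(6)+L(11): 17 → R
Z(25)+A(0): 25 → Z
F(5)+M(12): 17 → R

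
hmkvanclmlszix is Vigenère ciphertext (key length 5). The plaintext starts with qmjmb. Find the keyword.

Subtract each crib letter from the matching ciphertext letter (mod 26):
h(7)−q(16)=-9≡17 → r
m(12)−m(12)=0 → a
k(10)−j(9)=1 → b
v(21)−m(12)=9 → j
a(0)−b(1)=-1≡25 → z

rabjz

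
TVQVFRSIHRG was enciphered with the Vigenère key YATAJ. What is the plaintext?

Repeat the key across the ciphertext: YATAJYATAJY
T(19)−Y(24): -5≡21 → V
V(21)−A(0): 21 → V
Q(16)−T(19): -3≡23 → X
V(21)−A(0): 21 → V
F(5)−J(9): -4≡22 → W
R(17)−Y(24): -7≡19 → T
S(18)−A(0): 18 → S
I(8)−T(19): -11≡15 → P
H(7)−A(0): 7 → H
R(17)−J(9): 8 → I
G(6)−Y(24): -18≡8 → I

VVXVWTSPHII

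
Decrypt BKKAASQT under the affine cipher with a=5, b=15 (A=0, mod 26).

The inverse of 5 mod 26 is 21, since 5·21=105≡1. Apply D(y)=21·(y−15) mod 26:
B(1): 21·(1−15)=-294≡18 → S
K(10): 21·(10−15)=-105≡25 → Z
K(10): 21·(10−15)=-105≡25 → Z
A(0): 21·(0−15)=-315≡23 → X
A(0): 21·(0−15)=-315≡23 → X
S(18): 21·(18−15)=63≡11 → L
Q(16): 21·(16−15)=21 → V
T(19): 21·(19−15)=84≡6 → G

SZZXXLVG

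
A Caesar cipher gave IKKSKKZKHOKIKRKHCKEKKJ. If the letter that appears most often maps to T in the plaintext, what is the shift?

17

The most frequent ciphertext letter is K (appears 11 times).
K is position 10; T is position 19.
Shift = -9≡17.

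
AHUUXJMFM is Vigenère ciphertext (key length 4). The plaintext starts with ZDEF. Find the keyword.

Subtract each crib letter from the matching ciphertext letter (mod 26):
A(0)−Z(25)=-25≡1 → B
H(7)−D(3)=4 → E
U(20)−E(4)=16 → Q
U(20)−F(5)=15 → P

BEQP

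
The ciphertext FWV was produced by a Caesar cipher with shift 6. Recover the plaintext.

ZQP

F(5): 5−6=-1≡25 → Z
W(22): 22−6=16 → Q
V(21): 21−6=15 → P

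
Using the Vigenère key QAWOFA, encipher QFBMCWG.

GFXAHWW

Repeat the key across the message: QAWOFAQ
Q(16)+Q(16): 32≡6 → G
F(5)+A(0): 5 → F
B(1)+W(22): 23 → X
M(12)+O(14): 26≡0 → A
C(2)+F(5): 7 → H
W(22)+A(0): 22 → W
G(6)+Q(16): 22 → W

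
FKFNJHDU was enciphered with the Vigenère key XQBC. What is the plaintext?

IUELMRCS

Repeat the key across the ciphertext: XQBCXQBC
F(5)−X(23): -18≡8 → I
K(10)−Q(16): -6≡20 → U
F(5)−B(1): 4 → E
N(13)−C(2): 11 → L
J(9)−X(23): -14≡12 → M
H(7)−Q(16): -9≡17 → R
D(3)−B(1): 2 → C
U(20)−C(2): 18 → S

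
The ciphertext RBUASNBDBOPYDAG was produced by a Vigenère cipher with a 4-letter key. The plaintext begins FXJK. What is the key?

MELQ

Subtract each crib letter from the matching ciphertext letter (mod 26):
R(17)−F(5)=12 → M
B(1)−X(23)=-22≡4 → E
U(20)−J(9)=11 → L
A(0)−K(10)=-10≡16 → Q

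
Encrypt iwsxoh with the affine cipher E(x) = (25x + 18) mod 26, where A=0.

i(8): 25·8+18=218≡10 → k
w(22): 25·22+18=568≡22 → w
s(18): 25·18+18=468≡0 → a
x(23): 25·23+18=593≡21 → v
o(14): 25·14+18=368≡4 → e
h(7): 25·7+18=193≡11 → l

kwavel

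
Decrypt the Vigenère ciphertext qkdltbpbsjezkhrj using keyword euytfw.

Repeat the key across the ciphertext: euytfweuytfweuyt
q(16)−e(4): 12 → m
k(10)−u(20): -10≡16 → q
d(3)−y(24): -21≡5 → f
l(11)−t(19): -8≡18 → s
t(19)−f(5): 14 → o
b(1)−w(22): -21≡5 → f
p(15)−e(4): 11 → l
b(1)−u(20): -19≡7 → h
s(18)−y(24): -6≡20 → u
j(9)−t(19): -10≡16 → q
e(4)−f(5): -1≡25 → z
z(25)−w(22): 3 → d
k(10)−e(4): 6 → g
h(7)−u(20): -13≡13 → n
r(17)−y(24): -7≡19 → t
j(9)−t(19): -10≡16 → q

mqfsoflhuqzdgntq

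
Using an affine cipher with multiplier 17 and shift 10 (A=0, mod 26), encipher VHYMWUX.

V(21): 17·21+10=367≡3 → D
H(7): 17·7+10=129≡25 → Z
Y(24): 17·24+10=418≡2 → C
M(12): 17·12+10=214≡6 → G
W(22): 17·22+10=384≡20 → U
U(20): 17·20+10=350≡12 → M
X(23): 17·23+10=401≡11 → L

DZCGUML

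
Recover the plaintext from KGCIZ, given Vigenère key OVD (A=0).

Repeat the key across the ciphertext: OVDOV
K(10)−O(14): -4≡22 → W
G(6)−V(21): -15≡11 → L
C(2)−D(3): -1≡25 → Z
I(8)−O(14): -6≡20 → U
Z(25)−V(21): 4 → E

WLZUE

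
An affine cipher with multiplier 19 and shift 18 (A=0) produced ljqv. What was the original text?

bfeh

The inverse of 19 mod 26 is 11, since 19·11=209≡1. Apply D(y)=11·(y−18) mod 26:
l(11): 11·(11−18)=-77≡1 → b
j(9): 11·(9−18)=-99≡5 → f
q(16): 11·(16−18)=-22≡4 → e
v(21): 11·(21−18)=33≡7 → h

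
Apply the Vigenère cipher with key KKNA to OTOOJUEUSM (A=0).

Repeat the key across the message: KKNAKKNAKK
O(14)+K(10): 24 → Y
T(19)+K(10): 29≡3 → D
O(14)+N(13): 27≡1 → B
O(14)+A(0): 14 → O
J(9)+K(10): 19 → T
U(20)+K(10): 30≡4 → E
E(4)+N(13): 17 → R
U(20)+A(0): 20 → U
S(18)+K(10): 28≡2 → C
M(12)+K(10): 22 → W

YDBOTERUCW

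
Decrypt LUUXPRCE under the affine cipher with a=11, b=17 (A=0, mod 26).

QFFKOABN

The inverse of 11 mod 26 is 19, since 11·19=209≡1. Apply D(y)=19·(y−17) mod 26:
L(11): 19·(11−17)=-114≡16 → Q
U(20): 19·(20−17)=57≡5 → F
U(20): 19·(20−17)=57≡5 → F
X(23): 19·(23−17)=114≡10 → K
P(15): 19·(15−17)=-38≡14 → O
R(17): 19·(17−17)=0 → A
C(2): 19·(2−17)=-285≡1 → B
E(4): 19·(4−17)=-247≡13 → N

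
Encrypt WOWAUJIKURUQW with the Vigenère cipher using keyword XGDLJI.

TUZLDRFQXCDYT

Repeat the key across the message: XGDLJIXGDLJIX
W(22)+X(23): 45≡19 → T
O(14)+G(6): 20 → U
W(22)+D(3): 25 → Z
A(0)+L(11): 11 → L
U(20)+J(9): 29≡3 → D
J(9)+I(8): 17 → R
I(8)+X(23): 31≡5 → F
K(10)+G(6): 16 → Q
U(20)+D(3): 23 → X
R(17)+L(11): 28≡2 → C
U(20)+J(9): 29≡3 → D
Q(16)+I(8): 24 → Y
W(22)+X(23): 45≡19 → T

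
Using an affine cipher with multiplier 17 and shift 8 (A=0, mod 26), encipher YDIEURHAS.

Y(24): 17·24+8=416≡0 → A
D(3): 17·3+8=59≡7 → H
I(8): 17·8+8=144≡14 → O
E(4): 17·4+8=76≡24 → Y
U(20): 17·20+8=348≡10 → K
R(17): 17·17+8=297≡11 → L
H(7): 17·7+8=127≡23 → X
A(0): 17·0+8=8 → I
S(18): 17·18+8=314≡2 → C

AHOYKLXIC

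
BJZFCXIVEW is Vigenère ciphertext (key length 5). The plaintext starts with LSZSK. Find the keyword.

Subtract each crib letter from the matching ciphertext letter (mod 26):
B(1)−L(11)=-10≡16 → Q
J(9)−S(18)=-9≡17 → R
Z(25)−Z(25)=0 → A
F(5)−S(18)=-13≡13 → N
C(2)−K(10)=-8≡18 → S

QRANS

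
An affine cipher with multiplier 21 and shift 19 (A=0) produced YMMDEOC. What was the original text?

The inverse of 21 mod 26 is 5, since 21·5=105≡1. Apply D(y)=5·(y−19) mod 26:
Y(24): 5·(24−19)=25 → Z
M(12): 5·(12−19)=-35≡17 → R
M(12): 5·(12−19)=-35≡17 → R
D(3): 5·(3−19)=-80≡24 → Y
E(4): 5·(4−19)=-75≡3 → D
O(14): 5·(14−19)=-25≡1 → B
C(2): 5·(2−19)=-85≡19 → T

ZRRYDBT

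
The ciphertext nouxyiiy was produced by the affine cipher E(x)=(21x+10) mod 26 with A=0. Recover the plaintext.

puynsqqs

The inverse of 21 mod 26 is 5, since 21·5=105≡1. Apply D(y)=5·(y−10) mod 26:
n(13): 5·(13−10)=15 → p
o(14): 5·(14−10)=20 → u
u(20): 5·(20−10)=50≡24 → y
x(23): 5·(23−10)=65≡13 → n
y(24): 5·(24−10)=70≡18 → s
i(8): 5·(8−10)=-10≡16 → q
i(8): 5·(8−10)=-10≡16 → q
y(24): 5·(24−10)=70≡18 → s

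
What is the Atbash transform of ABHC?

A(0) → Z(25)
B(1) → Y(24)
H(7) → S(18)
C(2) → X(23)

ZYSX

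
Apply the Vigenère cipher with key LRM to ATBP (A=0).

LKNA

Repeat the key across the message: LRML
A(0)+L(11): 11 → L
T(19)+R(17): 36≡10 → K
B(1)+M(12): 13 → N
P(15)+L(11): 26≡0 → A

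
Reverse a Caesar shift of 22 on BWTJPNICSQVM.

B(1): 1−22=-21≡5 → F
W(22): 22−22=0 → A
T(19): 19−22=-3≡23 → X
J(9): 9−22=-13≡13 → N
P(15): 15−22=-7≡19 → T
N(13): 13−22=-9≡17 → R
I(8): 8−22=-14≡12 → M
C(2): 2−22=-20≡6 → G
S(18): 18−22=-4≡22 → W
Q(16): 16−22=-6≡20 → U
V(21): 21−22=-1≡25 → Z
M(12): 12−22=-10≡16 → Q

FAXNTRMGWUZQ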